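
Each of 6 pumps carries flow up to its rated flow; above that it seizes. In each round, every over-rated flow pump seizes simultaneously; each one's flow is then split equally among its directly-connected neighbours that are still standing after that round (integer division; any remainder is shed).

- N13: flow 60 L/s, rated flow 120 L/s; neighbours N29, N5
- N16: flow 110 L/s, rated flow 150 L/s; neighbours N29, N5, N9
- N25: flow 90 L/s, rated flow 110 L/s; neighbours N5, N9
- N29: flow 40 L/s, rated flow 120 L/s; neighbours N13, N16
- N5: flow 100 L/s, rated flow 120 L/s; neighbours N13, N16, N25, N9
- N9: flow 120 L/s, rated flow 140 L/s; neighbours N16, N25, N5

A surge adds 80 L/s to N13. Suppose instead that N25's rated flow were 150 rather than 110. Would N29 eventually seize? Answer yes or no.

yes

With N25's rated flow at 150:
Round 1 — N13 at 140 > 120. N13 seizes.
  N13 sheds 140 L/s to N29, N5: 70 each.
    N29: 40+70 = 110 ≤ 120
    N5: 100+70 = 170 > 120
Round 2 — N5 seizes.
  N5 sheds 170 L/s to N16, N25, N9: 56 each (2 lost).
    N16: 110+56 = 166 > 150
    N25: 90+56 = 146 ≤ 150
    N9: 120+56 = 176 > 140
Round 3 — N16, N9 seize.
  N16 sheds 166 L/s to N29: 166 each.
    N29: 110+166 = 276 > 120
  N9 sheds 176 L/s to N25: 176 each.
    N25: 146+176 = 322 > 150
Round 4 — N25, N29 seize.
  N25 sheds 322 L/s: no online neighbours, lost.
  N29 sheds 276 L/s: no online neighbours, lost.
No further seizures.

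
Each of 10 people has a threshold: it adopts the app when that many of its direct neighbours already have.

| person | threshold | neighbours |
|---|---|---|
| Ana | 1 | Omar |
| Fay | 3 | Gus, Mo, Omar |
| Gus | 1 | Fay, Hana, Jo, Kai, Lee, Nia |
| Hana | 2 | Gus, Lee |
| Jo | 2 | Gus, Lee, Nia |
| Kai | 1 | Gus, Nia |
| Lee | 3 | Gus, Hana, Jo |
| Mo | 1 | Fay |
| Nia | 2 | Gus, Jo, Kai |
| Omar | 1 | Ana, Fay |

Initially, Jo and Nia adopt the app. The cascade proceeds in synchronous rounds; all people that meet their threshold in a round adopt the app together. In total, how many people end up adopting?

4

Round 1 — Jo, Nia adopt the app (initial).
Round 2 — checking thresholds:
  Gus: 2 of 6 neighbours ≥ 1, adopts the app.
  Kai: 1 of 2 neighbours ≥ 1, adopts the app.
  Lee: 1 of 3 neighbours < 3, below threshold.
Round 3 — no new adoptions; cascade stops.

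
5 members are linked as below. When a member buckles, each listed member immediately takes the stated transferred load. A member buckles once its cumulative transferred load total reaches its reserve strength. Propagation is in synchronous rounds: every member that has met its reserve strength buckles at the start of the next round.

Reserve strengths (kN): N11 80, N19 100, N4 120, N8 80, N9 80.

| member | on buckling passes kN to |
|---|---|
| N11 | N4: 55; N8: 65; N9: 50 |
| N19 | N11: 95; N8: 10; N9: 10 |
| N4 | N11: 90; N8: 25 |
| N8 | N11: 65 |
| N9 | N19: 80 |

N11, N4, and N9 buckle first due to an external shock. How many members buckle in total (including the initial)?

Round 1 — N11, N4, N9 buckle (initial).
  N19: +80 → 80 < 100
  N8: +65+25 → 90 ≥ 80
Round 2 — N8 buckles.
No further bucklings.

4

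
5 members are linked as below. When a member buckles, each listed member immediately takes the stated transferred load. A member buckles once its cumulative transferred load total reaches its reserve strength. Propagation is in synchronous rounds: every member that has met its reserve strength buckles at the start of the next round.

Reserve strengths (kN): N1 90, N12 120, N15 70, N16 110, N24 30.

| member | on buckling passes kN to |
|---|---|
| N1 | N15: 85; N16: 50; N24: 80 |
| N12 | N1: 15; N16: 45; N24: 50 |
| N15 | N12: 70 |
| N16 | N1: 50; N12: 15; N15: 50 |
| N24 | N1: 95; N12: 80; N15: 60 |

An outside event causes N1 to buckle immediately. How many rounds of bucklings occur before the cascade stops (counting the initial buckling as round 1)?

Round 1 — N1 buckles (initial).
  N15: +85 → 85 ≥ 70
  N16: +50 → 50 < 110
  N24: +80 → 80 ≥ 30
Round 2 — N15, N24 buckle.
  N12: +70+80 → 150 ≥ 120
Round 3 — N12 buckles.
  N16: +45 → 95 < 110
No further bucklings.

3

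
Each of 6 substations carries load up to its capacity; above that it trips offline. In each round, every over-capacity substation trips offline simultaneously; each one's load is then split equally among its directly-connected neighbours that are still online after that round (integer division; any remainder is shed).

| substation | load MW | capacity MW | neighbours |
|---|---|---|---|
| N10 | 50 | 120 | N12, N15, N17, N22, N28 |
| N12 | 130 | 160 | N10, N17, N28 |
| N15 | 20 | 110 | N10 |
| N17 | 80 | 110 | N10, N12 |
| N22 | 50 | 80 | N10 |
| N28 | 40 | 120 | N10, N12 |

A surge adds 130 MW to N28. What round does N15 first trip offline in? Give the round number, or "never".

never

Round 1 — N28 at 170 > 120. N28 trips offline.
  N28 sheds 170 MW to N10, N12: 85 each.
    N10: 50+85 = 135 > 120
    N12: 130+85 = 215 > 160
Round 2 — N10, N12 trip offline.
  N10 sheds 135 MW to N15, N17, N22: 45 each.
    N15: 20+45 = 65 ≤ 110
    N17: 80+45 = 125 > 110
    N22: 50+45 = 95 > 80
  N12 sheds 215 MW to N17: 215 each.
    N17: 125+215 = 340 > 110
Round 3 — N17, N22 trip offline.
  N17 sheds 340 MW: no online neighbours, lost.
  N22 sheds 95 MW: no online neighbours, lost.
No further trips.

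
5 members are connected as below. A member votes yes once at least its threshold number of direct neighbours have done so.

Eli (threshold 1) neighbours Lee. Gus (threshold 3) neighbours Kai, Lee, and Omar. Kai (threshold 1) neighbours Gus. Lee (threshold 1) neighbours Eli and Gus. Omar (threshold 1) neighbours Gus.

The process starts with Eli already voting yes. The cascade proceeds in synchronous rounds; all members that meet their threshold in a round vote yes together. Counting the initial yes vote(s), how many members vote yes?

Round 1 — Eli votes yes (initial).
Round 2 — checking thresholds:
  Lee: 1 of 2 neighbours ≥ 1, votes yes.
Round 3 — no new yes votes; cascade stops.

2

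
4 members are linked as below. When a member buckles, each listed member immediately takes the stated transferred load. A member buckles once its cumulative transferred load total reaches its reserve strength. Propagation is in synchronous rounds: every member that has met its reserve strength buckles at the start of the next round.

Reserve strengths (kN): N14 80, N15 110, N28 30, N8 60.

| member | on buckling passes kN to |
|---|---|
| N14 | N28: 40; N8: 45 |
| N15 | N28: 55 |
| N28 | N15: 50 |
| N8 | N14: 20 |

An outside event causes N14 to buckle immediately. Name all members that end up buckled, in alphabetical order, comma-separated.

Round 1 — N14 buckles (initial).
  N28: +40 → 40 ≥ 30
  N8: +45 → 45 < 60
Round 2 — N28 buckles.
  N15: +50 → 50 < 110
No further bucklings.

N14, N28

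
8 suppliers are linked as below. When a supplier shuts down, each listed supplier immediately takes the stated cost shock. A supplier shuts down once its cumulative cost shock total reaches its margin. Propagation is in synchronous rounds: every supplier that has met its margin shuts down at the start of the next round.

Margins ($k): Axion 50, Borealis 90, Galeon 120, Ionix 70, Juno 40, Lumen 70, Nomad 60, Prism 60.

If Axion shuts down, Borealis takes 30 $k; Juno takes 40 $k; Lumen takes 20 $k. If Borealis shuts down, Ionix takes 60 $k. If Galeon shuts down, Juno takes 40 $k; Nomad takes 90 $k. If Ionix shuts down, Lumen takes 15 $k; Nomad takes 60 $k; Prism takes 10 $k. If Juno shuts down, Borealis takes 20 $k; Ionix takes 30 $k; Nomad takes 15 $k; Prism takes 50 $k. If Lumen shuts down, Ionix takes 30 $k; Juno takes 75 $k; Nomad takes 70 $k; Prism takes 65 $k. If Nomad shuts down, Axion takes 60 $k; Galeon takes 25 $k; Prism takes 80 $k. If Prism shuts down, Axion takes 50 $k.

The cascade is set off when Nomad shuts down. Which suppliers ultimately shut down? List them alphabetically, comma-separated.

Round 1 — Nomad shuts down (initial).
  Axion: +60 → 60 ≥ 50
  Galeon: +25 → 25 < 120
  Prism: +80 → 80 ≥ 60
Round 2 — Axion, Prism shut down.
  Borealis: +30 → 30 < 90
  Juno: +40 → 40 ≥ 40
  Lumen: +20 → 20 < 70
Round 3 — Juno shuts down.
  Borealis: +20 → 50 < 90
  Ionix: +30 → 30 < 70
No further shutdowns.

Axion, Juno, Nomad, Prism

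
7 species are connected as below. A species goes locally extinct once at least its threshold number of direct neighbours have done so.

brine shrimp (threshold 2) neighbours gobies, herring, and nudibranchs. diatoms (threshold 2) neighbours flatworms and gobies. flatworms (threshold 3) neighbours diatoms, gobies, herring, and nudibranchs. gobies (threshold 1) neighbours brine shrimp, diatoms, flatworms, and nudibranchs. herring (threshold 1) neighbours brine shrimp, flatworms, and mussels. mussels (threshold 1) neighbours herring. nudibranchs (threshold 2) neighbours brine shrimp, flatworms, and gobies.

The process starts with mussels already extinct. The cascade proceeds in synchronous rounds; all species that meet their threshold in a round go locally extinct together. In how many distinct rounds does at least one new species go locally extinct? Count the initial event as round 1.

Round 1 — mussels goes locally extinct (initial).
Round 2 — checking thresholds:
  herring: 1 of 3 neighbours ≥ 1, goes locally extinct.
Round 3 — no new extinctions; cascade stops.

2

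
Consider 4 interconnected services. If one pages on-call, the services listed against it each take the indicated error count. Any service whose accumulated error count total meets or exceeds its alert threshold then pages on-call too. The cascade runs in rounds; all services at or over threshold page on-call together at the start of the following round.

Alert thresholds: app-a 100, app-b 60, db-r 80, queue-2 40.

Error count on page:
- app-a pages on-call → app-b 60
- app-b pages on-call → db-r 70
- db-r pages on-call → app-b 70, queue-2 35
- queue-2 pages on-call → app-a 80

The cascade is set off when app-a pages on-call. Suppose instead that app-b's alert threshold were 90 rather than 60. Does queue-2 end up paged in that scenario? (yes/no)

no

With app-b's alert threshold at 90:
Round 1 — app-a pages on-call (initial).
  app-b: +60 → 60 < 90
No further pages.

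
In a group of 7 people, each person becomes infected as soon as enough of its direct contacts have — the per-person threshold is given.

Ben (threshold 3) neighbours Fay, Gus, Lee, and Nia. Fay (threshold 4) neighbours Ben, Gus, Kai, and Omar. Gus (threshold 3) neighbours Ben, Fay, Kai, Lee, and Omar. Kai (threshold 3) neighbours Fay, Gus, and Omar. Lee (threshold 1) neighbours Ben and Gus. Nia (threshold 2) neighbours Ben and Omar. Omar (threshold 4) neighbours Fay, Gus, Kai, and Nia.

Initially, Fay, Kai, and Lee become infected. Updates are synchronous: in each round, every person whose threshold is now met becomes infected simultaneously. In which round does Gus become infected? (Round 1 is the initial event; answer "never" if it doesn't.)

Round 1 — Fay, Kai, Lee become infected (initial).
Round 2 — checking thresholds:
  Ben: 2 of 4 neighbours < 3, below threshold.
  Gus: 3 of 5 neighbours ≥ 3, becomes infected.
  Omar: 2 of 4 neighbours < 4, below threshold.
Round 3 — checking thresholds:
  Ben: 3 of 4 neighbours ≥ 3, becomes infected.
  Omar: 3 of 4 neighbours < 4, below threshold.
Round 4 — no new infections; cascade stops.

2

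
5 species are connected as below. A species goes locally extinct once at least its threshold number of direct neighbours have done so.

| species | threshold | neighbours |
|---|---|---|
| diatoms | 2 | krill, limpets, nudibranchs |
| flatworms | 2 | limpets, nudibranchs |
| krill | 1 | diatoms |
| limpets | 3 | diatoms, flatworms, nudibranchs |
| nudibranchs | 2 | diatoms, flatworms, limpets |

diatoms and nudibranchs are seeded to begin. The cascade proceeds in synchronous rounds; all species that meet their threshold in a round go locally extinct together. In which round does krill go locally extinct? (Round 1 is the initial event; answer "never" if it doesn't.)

Round 1 — diatoms, nudibranchs go locally extinct (initial).
Round 2 — checking thresholds:
  flatworms: 1 of 2 neighbours < 2, holds.
  krill: 1 of 1 neighbours ≥ 1, goes locally extinct.
  limpets: 2 of 3 neighbours < 3, holds.
Round 3 — no new extinctions; cascade stops.

2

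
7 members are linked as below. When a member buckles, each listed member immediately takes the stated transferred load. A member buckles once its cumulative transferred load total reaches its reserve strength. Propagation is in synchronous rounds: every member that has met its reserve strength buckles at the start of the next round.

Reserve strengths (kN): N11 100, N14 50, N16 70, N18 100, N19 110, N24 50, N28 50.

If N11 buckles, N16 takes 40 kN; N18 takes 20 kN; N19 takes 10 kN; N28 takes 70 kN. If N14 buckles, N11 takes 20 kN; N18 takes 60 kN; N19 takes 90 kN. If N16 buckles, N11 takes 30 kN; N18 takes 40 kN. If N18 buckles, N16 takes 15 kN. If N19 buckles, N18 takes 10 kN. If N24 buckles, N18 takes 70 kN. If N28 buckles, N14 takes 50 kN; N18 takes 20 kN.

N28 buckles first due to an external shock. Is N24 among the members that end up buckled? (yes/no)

no

Round 1 — N28 buckles (initial).
  N14: +50 → 50 ≥ 50
  N18: +20 → 20 < 100
Round 2 — N14 buckles.
  N11: +20 → 20 < 100
  N18: +60 → 80 < 100
  N19: +90 → 90 < 110
No further bucklings.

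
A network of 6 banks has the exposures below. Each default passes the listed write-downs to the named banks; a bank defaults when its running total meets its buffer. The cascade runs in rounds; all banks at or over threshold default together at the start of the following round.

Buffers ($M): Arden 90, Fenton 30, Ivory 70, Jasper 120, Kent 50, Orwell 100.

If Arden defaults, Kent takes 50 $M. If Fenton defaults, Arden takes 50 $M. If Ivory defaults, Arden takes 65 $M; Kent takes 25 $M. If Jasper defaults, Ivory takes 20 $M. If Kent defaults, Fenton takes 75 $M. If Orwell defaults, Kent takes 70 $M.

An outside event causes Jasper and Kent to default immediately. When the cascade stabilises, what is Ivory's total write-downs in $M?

20

Round 1 — Jasper, Kent default (initial).
  Fenton: +75 → 75 ≥ 30
  Ivory: +20 → 20 < 70
Round 2 — Fenton defaults.
  Arden: +50 → 50 < 90
No further defaults.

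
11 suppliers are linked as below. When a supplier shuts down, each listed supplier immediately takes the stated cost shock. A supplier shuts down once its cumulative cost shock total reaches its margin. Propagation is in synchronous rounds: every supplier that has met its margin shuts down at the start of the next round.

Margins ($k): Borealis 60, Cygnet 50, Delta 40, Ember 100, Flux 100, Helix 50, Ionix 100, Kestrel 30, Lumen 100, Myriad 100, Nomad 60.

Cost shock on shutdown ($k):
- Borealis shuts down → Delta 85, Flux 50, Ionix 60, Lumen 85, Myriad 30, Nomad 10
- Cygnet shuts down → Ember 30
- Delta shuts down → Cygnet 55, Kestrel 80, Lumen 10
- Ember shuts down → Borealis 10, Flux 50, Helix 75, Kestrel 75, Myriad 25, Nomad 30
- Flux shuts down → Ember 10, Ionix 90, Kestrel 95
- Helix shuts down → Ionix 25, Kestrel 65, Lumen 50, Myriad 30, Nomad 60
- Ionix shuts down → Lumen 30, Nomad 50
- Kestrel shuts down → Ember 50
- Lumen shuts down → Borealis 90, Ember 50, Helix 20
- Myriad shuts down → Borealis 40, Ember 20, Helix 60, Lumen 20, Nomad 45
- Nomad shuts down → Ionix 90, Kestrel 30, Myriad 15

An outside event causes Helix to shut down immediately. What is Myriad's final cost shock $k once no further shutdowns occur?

45

Round 1 — Helix shuts down (initial).
  Ionix: +25 → 25 < 100
  Kestrel: +65 → 65 ≥ 30
  Lumen: +50 → 50 < 100
  Myriad: +30 → 30 < 100
  Nomad: +60 → 60 ≥ 60
Round 2 — Kestrel, Nomad shut down.
  Ember: +50 → 50 < 100
  Ionix: +90 → 115 ≥ 100
  Myriad: +15 → 45 < 100
Round 3 — Ionix shuts down.
  Lumen: +30 → 80 < 100
No further shutdowns.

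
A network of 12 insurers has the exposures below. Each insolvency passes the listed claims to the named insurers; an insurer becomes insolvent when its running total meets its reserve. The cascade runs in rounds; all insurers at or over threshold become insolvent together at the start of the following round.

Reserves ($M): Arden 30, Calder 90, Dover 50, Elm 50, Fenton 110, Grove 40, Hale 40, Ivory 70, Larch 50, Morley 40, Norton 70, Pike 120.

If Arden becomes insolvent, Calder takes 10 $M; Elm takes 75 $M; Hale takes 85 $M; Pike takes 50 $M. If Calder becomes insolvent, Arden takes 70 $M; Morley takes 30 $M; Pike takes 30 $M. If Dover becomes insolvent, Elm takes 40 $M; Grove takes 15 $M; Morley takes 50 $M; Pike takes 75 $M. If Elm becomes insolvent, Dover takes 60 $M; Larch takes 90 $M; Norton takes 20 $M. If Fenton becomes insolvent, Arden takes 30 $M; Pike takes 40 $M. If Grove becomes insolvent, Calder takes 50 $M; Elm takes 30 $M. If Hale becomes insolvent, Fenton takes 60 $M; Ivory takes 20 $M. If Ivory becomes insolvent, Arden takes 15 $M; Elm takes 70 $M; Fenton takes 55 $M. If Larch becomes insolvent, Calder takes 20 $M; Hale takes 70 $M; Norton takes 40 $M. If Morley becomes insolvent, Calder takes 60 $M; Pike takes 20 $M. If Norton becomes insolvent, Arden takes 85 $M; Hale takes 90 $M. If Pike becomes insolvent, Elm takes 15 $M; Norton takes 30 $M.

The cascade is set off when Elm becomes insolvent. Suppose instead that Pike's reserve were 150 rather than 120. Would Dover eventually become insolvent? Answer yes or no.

yes

With Pike's reserve at 150:
Round 1 — Elm becomes insolvent (initial).
  Dover: +60 → 60 ≥ 50
  Larch: +90 → 90 ≥ 50
  Norton: +20 → 20 < 70
Round 2 — Dover, Larch become insolvent.
  Calder: +20 → 20 < 90
  Grove: +15 → 15 < 40
  Hale: +70 → 70 ≥ 40
  Morley: +50 → 50 ≥ 40
  Norton: +40 → 60 < 70
  Pike: +75 → 75 < 150
Round 3 — Hale, Morley become insolvent.
  Calder: +60 → 80 < 90
  Fenton: +60 → 60 < 110
  Ivory: +20 → 20 < 70
  Pike: +20 → 95 < 150
No further insolvencies.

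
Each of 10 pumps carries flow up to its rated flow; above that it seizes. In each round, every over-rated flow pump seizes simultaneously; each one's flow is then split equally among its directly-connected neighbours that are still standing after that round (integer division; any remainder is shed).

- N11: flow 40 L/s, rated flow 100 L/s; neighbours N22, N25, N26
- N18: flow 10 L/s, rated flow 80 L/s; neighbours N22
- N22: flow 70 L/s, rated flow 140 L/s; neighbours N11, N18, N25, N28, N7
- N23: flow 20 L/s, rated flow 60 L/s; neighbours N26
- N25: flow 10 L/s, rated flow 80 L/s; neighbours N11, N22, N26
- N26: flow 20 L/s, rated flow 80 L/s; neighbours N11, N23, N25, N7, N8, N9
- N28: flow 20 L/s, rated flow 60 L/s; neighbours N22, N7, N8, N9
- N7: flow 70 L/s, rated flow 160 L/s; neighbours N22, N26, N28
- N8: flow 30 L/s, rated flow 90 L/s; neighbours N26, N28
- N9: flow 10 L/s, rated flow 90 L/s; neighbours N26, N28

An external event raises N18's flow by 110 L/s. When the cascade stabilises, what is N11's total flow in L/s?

Round 1 — N18 at 120 > 80. N18 seizes.
  N18 sheds 120 L/s to N22: 120 each.
    N22: 70+120 = 190 > 140
Round 2 — N22 seizes.
  N22 sheds 190 L/s to N11, N25, N28, N7: 47 each (2 lost).
    N11: 40+47 = 87 ≤ 100
    N25: 10+47 = 57 ≤ 80
    N28: 20+47 = 67 > 60
    N7: 70+47 = 117 ≤ 160
Round 3 — N28 seizes.
  N28 sheds 67 L/s to N7, N8, N9: 22 each (1 lost).
    N7: 117+22 = 139 ≤ 160
    N8: 30+22 = 52 ≤ 90
    N9: 10+22 = 32 ≤ 90
No further seizures.

87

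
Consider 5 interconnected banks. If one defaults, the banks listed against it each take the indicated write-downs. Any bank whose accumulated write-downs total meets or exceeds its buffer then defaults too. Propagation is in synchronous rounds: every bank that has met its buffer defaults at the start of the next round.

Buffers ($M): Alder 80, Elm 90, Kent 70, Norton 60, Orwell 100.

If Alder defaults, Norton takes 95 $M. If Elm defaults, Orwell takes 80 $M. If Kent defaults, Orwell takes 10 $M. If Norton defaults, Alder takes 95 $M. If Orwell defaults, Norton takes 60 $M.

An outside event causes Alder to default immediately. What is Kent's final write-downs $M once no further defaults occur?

0

Round 1 — Alder defaults (initial).
  Norton: +95 → 95 ≥ 60
Round 2 — Norton defaults.
No further defaults.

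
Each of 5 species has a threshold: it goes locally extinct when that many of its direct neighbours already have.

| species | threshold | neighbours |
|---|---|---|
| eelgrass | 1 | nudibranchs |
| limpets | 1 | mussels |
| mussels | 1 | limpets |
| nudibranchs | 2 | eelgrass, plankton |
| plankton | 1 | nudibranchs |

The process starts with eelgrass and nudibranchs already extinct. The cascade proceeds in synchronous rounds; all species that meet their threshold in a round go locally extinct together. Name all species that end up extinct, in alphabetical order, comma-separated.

Round 1 — eelgrass, nudibranchs go locally extinct (initial).
Round 2 — checking thresholds:
  plankton: 1 of 1 neighbours ≥ 1, goes locally extinct.
Round 3 — no new extinctions; cascade stops.

eelgrass, nudibranchs, plankton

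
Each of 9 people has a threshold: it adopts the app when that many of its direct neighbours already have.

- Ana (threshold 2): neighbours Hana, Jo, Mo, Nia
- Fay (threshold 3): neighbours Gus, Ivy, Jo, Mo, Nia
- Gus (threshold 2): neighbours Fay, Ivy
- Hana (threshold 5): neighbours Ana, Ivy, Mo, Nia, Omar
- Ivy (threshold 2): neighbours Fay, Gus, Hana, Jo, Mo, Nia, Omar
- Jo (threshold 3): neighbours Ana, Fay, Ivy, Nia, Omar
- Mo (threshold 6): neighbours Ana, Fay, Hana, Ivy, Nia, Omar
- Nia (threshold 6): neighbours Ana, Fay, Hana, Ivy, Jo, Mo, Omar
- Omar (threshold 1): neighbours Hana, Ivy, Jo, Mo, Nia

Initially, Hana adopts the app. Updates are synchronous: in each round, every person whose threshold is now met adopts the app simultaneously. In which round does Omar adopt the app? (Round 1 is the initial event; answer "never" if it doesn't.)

Round 1 — Hana adopts the app (initial).
Round 2 — checking thresholds:
  Ana: 1 of 4 neighbours < 2, not yet.
  Ivy: 1 of 7 neighbours < 2, not yet.
  Mo: 1 of 6 neighbours < 6, not yet.
  Nia: 1 of 7 neighbours < 6, not yet.
  Omar: 1 of 5 neighbours ≥ 1, adopts the app.
Round 3 — checking thresholds:
  Ana: 1 of 4 neighbours < 2, not yet.
  Ivy: 2 of 7 neighbours ≥ 2, adopts the app.
  Jo: 1 of 5 neighbours < 3, not yet.
  Mo: 2 of 6 neighbours < 6, not yet.
  Nia: 2 of 7 neighbours < 6, not yet.
Round 4 — no new adoptions; cascade stops.

2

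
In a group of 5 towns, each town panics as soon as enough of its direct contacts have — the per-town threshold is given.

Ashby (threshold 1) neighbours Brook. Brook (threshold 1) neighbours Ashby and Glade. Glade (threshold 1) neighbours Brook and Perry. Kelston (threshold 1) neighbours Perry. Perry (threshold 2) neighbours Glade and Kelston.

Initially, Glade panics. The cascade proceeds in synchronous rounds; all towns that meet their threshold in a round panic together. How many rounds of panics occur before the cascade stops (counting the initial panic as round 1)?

Round 1 — Glade panics (initial).
Round 2 — checking thresholds:
  Brook: 1 of 2 neighbours ≥ 1, panics.
  Perry: 1 of 2 neighbours < 2, not yet.
Round 3 — checking thresholds:
  Ashby: 1 of 1 neighbours ≥ 1, panics.
  Perry: 1 of 2 neighbours < 2, not yet.
Round 4 — no new panics; cascade stops.

3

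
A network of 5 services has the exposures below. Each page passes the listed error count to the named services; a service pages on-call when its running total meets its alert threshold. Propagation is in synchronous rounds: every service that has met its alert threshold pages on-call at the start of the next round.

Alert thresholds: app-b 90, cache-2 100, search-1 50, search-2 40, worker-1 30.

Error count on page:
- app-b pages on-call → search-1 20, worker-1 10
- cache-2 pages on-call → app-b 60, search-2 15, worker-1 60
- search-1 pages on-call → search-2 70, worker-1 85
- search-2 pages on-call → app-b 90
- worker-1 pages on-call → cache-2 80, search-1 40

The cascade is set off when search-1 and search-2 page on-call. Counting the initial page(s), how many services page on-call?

4

Round 1 — search-1, search-2 page on-call (initial).
  app-b: +90 → 90 ≥ 90
  worker-1: +85 → 85 ≥ 30
Round 2 — app-b, worker-1 page on-call.
  cache-2: +80 → 80 < 100
No further pages.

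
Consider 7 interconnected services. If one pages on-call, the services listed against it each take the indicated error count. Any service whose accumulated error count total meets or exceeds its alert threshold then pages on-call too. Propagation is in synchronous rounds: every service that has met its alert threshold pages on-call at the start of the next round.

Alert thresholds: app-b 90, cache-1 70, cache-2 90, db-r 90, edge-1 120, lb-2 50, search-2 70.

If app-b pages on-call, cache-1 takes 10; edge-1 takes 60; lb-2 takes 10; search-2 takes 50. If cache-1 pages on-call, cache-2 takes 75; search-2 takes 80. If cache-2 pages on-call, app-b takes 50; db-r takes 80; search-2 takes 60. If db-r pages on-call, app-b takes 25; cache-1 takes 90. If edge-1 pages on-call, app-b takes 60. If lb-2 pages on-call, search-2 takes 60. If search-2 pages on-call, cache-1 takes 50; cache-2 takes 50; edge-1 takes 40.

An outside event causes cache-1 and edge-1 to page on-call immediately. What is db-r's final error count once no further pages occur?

Round 1 — cache-1, edge-1 page on-call (initial).
  app-b: +60 → 60 < 90
  cache-2: +75 → 75 < 90
  search-2: +80 → 80 ≥ 70
Round 2 — search-2 pages on-call.
  cache-2: +50 → 125 ≥ 90
Round 3 — cache-2 pages on-call.
  app-b: +50 → 110 ≥ 90
  db-r: +80 → 80 < 90
Round 4 — app-b pages on-call.
  lb-2: +10 → 10 < 50
No further pages.

80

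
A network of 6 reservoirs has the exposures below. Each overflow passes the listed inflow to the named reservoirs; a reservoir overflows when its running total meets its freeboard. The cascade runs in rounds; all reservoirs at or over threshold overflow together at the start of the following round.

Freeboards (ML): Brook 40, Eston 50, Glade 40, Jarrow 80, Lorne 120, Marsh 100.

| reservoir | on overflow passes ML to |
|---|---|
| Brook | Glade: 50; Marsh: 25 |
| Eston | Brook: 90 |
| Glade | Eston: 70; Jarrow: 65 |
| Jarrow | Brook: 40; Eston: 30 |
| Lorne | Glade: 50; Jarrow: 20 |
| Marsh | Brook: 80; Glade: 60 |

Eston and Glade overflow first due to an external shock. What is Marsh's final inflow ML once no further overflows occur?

25

Round 1 — Eston, Glade overflow (initial).
  Brook: +90 → 90 ≥ 40
  Jarrow: +65 → 65 < 80
Round 2 — Brook overflows.
  Marsh: +25 → 25 < 100
No further overflows.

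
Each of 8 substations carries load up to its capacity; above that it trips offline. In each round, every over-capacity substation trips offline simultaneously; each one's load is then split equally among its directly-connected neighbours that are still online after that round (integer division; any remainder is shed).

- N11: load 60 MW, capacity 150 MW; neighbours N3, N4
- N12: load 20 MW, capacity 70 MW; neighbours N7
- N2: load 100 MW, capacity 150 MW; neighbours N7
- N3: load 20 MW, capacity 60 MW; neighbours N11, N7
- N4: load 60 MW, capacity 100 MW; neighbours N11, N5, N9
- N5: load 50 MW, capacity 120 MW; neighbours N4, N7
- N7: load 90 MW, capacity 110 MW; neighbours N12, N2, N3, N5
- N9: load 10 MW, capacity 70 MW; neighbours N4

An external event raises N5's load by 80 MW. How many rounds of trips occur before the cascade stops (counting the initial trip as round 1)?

Round 1 — N5 at 130 > 120. N5 trips offline.
  N5 sheds 130 MW to N4, N7: 65 each.
    N4: 60+65 = 125 > 100
    N7: 90+65 = 155 > 110
Round 2 — N4, N7 trip offline.
  N4 sheds 125 MW to N11, N9: 62 each (1 lost).
    N11: 60+62 = 122 ≤ 150
    N9: 10+62 = 72 > 70
  N7 sheds 155 MW to N12, N2, N3: 51 each (2 lost).
    N12: 20+51 = 71 > 70
    N2: 100+51 = 151 > 150
    N3: 20+51 = 71 > 60
Round 3 — N12, N2, N3, N9 trip offline.
  N12 sheds 71 MW: no online neighbours, lost.
  N2 sheds 151 MW: no online neighbours, lost.
  N3 sheds 71 MW to N11: 71 each.
    N11: 122+71 = 193 > 150
  N9 sheds 72 MW: no online neighbours, lost.
Round 4 — N11 trips offline.
  N11 sheds 193 MW: no online neighbours, lost.
No further trips.

4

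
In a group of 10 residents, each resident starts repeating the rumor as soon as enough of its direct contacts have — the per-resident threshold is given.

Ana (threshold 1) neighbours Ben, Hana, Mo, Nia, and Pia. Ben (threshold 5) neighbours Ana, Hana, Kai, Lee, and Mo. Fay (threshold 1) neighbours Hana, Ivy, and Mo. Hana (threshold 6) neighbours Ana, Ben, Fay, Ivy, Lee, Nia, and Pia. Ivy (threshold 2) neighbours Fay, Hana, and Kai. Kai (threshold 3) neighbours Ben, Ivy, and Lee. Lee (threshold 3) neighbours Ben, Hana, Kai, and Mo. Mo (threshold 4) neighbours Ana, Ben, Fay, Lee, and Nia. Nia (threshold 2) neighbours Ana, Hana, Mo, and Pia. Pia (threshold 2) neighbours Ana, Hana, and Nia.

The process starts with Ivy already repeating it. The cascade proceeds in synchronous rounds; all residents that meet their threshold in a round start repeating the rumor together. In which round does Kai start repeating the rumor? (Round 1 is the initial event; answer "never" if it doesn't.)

Round 1 — Ivy starts repeating the rumor (initial).
Round 2 — checking thresholds:
  Fay: 1 of 3 neighbours ≥ 1, starts repeating the rumor.
  Hana: 1 of 7 neighbours < 6, holds.
  Kai: 1 of 3 neighbours < 3, holds.
Round 3 — no new spreads; cascade stops.

never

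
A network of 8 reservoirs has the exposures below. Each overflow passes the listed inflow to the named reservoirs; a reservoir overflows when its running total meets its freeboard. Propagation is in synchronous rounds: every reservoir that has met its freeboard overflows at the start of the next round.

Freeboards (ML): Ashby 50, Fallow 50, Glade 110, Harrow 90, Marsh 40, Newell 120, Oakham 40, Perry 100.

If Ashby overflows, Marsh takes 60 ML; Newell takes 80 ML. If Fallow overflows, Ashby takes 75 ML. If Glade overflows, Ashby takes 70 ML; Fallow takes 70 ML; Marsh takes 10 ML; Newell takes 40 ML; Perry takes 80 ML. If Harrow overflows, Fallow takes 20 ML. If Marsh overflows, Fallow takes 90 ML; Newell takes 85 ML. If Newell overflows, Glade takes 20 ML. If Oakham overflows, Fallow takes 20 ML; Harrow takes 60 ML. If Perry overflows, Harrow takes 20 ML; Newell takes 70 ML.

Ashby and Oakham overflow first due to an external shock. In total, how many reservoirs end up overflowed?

Round 1 — Ashby, Oakham overflow (initial).
  Fallow: +20 → 20 < 50
  Harrow: +60 → 60 < 90
  Marsh: +60 → 60 ≥ 40
  Newell: +80 → 80 < 120
Round 2 — Marsh overflows.
  Fallow: +90 → 110 ≥ 50
  Newell: +85 → 165 ≥ 120
Round 3 — Fallow, Newell overflow.
  Glade: +20 → 20 < 110
No further overflows.

5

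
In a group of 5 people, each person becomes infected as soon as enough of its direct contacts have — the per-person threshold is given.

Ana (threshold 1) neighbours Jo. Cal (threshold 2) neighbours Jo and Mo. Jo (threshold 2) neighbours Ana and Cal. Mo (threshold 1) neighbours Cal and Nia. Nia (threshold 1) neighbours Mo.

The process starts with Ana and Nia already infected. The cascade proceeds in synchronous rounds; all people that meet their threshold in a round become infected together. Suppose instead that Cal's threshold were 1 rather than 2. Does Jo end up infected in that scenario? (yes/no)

yes

With Cal's threshold at 1:
Round 1 — Ana, Nia become infected (initial).
Round 2 — checking thresholds:
  Jo: 1 of 2 neighbours < 2, holds.
  Mo: 1 of 2 neighbours ≥ 1, becomes infected.
Round 3 — checking thresholds:
  Cal: 1 of 2 neighbours ≥ 1, becomes infected.
  Jo: 1 of 2 neighbours < 2, holds.
Round 4 — checking thresholds:
  Jo: 2 of 2 neighbours ≥ 2, becomes infected.
Round 5 — no new infections; cascade stops.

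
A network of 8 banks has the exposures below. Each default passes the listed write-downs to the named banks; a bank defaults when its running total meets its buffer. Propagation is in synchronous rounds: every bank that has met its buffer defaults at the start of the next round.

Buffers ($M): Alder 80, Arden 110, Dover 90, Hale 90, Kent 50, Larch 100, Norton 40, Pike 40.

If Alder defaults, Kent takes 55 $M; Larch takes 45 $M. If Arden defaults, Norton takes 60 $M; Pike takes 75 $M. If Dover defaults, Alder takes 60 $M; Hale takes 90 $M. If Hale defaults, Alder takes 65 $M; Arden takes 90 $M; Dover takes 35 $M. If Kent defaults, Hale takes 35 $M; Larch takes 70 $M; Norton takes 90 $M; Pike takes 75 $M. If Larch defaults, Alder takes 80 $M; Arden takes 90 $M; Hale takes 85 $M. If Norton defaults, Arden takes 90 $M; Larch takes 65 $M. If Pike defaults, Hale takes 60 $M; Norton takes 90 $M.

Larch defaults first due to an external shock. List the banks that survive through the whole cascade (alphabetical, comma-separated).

Round 1 — Larch defaults (initial).
  Alder: +80 → 80 ≥ 80
  Arden: +90 → 90 < 110
  Hale: +85 → 85 < 90
Round 2 — Alder defaults.
  Kent: +55 → 55 ≥ 50
Round 3 — Kent defaults.
  Hale: +35 → 120 ≥ 90
  Norton: +90 → 90 ≥ 40
  Pike: +75 → 75 ≥ 40
Round 4 — Hale, Norton, Pike default.
  Arden: +90+90 → 270 ≥ 110
  Dover: +35 → 35 < 90
Round 5 — Arden defaults.
No further defaults.

Dover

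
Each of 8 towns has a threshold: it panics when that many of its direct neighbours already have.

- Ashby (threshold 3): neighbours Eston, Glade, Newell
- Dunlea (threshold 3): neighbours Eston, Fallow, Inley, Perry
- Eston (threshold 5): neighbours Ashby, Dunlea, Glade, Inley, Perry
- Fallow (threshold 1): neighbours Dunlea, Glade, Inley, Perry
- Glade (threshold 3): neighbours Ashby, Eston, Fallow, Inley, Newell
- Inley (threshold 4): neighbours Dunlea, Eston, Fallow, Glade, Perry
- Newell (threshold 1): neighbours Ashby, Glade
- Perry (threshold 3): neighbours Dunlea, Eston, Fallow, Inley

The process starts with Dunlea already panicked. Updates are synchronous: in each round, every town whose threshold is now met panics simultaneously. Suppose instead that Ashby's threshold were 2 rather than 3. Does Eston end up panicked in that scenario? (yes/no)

no

With Ashby's threshold at 2:
Round 1 — Dunlea panics (initial).
Round 2 — checking thresholds:
  Eston: 1 of 5 neighbours < 5, not yet.
  Fallow: 1 of 4 neighbours ≥ 1, panics.
  Inley: 1 of 5 neighbours < 4, not yet.
  Perry: 1 of 4 neighbours < 3, not yet.
Round 3 — no new panics; cascade stops.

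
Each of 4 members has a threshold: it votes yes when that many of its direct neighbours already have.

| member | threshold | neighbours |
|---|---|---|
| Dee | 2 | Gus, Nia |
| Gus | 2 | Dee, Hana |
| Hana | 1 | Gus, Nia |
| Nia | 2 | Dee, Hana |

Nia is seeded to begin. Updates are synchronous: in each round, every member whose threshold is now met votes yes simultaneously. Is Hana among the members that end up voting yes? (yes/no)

Round 1 — Nia votes yes (initial).
Round 2 — checking thresholds:
  Dee: 1 of 2 neighbours < 2, not yet.
  Hana: 1 of 2 neighbours ≥ 1, votes yes.
Round 3 — no new yes votes; cascade stops.

yes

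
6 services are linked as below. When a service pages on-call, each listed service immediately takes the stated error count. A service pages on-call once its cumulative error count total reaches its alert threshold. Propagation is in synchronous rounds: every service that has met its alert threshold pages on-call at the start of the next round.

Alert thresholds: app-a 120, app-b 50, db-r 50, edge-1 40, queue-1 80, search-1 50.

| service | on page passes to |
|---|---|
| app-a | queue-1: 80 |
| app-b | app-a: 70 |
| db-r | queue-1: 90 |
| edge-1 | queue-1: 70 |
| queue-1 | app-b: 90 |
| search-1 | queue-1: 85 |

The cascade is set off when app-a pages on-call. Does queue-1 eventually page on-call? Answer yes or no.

Round 1 — app-a pages on-call (initial).
  queue-1: +80 → 80 ≥ 80
Round 2 — queue-1 pages on-call.
  app-b: +90 → 90 ≥ 50
Round 3 — app-b pages on-call.
No further pages.

yes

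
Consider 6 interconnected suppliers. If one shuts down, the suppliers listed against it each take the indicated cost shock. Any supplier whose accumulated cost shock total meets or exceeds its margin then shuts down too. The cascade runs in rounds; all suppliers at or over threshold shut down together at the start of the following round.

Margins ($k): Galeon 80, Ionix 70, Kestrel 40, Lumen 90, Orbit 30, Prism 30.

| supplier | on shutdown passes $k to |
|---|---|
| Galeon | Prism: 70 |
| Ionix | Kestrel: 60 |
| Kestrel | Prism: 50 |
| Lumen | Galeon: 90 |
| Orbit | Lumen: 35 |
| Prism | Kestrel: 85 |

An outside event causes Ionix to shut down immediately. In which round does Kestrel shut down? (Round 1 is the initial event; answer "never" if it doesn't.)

Round 1 — Ionix shuts down (initial).
  Kestrel: +60 → 60 ≥ 40
Round 2 — Kestrel shuts down.
  Prism: +50 → 50 ≥ 30
Round 3 — Prism shuts down.
No further shutdowns.

2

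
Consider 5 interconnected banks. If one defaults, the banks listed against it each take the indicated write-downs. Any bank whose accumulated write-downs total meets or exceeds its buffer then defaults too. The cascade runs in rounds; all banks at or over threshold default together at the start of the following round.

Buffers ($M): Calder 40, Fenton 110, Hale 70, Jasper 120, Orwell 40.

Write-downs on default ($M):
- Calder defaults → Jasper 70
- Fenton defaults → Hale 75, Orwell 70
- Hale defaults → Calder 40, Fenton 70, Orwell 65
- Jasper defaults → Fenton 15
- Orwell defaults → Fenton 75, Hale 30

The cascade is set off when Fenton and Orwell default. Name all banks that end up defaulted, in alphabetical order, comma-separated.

Round 1 — Fenton, Orwell default (initial).
  Hale: +75+30 → 105 ≥ 70
Round 2 — Hale defaults.
  Calder: +40 → 40 ≥ 40
Round 3 — Calder defaults.
  Jasper: +70 → 70 < 120
No further defaults.

Calder, Fenton, Hale, Orwell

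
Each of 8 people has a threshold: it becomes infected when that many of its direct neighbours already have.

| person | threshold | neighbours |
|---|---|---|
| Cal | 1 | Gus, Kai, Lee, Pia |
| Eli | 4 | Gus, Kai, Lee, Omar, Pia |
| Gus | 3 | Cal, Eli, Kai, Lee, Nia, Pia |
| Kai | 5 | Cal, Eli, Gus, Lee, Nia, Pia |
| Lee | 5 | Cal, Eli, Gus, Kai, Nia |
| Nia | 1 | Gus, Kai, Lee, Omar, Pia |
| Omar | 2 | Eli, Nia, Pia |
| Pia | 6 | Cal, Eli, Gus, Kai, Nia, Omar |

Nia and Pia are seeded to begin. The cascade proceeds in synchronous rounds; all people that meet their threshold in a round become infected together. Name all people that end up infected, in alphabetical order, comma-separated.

Round 1 — Nia, Pia become infected (initial).
Round 2 — checking thresholds:
  Cal: 1 of 4 neighbours ≥ 1, becomes infected.
  Eli: 1 of 5 neighbours < 4, not yet.
  Gus: 2 of 6 neighbours < 3, not yet.
  Kai: 2 of 6 neighbours < 5, not yet.
  Lee: 1 of 5 neighbours < 5, not yet.
  Omar: 2 of 3 neighbours ≥ 2, becomes infected.
Round 3 — checking thresholds:
  Eli: 2 of 5 neighbours < 4, not yet.
  Gus: 3 of 6 neighbours ≥ 3, becomes infected.
  Kai: 3 of 6 neighbours < 5, not yet.
  Lee: 2 of 5 neighbours < 5, not yet.
Round 4 — no new infections; cascade stops.

Cal, Gus, Nia, Omar, Pia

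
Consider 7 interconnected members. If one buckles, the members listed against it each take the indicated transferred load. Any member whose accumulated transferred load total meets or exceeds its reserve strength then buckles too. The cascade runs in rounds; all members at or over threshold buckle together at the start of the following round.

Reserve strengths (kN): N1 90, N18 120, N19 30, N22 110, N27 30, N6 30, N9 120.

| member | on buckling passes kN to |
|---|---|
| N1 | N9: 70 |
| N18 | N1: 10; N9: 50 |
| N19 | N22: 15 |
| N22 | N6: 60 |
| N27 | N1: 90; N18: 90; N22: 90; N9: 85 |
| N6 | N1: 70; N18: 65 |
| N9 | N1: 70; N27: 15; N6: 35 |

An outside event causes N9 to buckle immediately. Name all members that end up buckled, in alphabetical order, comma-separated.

Round 1 — N9 buckles (initial).
  N1: +70 → 70 < 90
  N27: +15 → 15 < 30
  N6: +35 → 35 ≥ 30
Round 2 — N6 buckles.
  N1: +70 → 140 ≥ 90
  N18: +65 → 65 < 120
Round 3 — N1 buckles.
No further bucklings.

N1, N6, N9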